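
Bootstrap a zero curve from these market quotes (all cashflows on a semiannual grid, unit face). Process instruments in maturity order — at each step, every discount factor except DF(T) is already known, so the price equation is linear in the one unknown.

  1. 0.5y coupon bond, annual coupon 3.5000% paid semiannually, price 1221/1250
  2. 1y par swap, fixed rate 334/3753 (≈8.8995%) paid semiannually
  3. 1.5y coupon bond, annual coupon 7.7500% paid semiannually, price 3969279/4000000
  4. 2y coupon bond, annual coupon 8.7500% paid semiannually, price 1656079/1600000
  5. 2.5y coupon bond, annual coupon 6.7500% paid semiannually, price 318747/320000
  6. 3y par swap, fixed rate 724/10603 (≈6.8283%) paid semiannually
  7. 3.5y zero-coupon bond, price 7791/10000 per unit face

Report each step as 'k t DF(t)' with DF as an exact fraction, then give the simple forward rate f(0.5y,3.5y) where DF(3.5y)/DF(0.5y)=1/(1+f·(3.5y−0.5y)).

step 1 [0.5y] bond c/2=7/400: DF=(1221/1250 − 7/400·(0))/(1+7/400) = 24/25 ≈ 0.960000
step 2 [1y] swap r/2=167/3753: DF=(1 − 167/3753·(0.960000))/(1+167/3753) = 1833/2000 ≈ 0.916500
step 3 [1.5y] bond c/2=31/800: DF=(3969279/4000000 − 31/800·(0.960000+0.916500))/(1+31/800) = 8853/10000 ≈ 0.885300
step 4 [2y] bond c/2=7/160: DF=(1656079/1600000 − 7/160·(0.960000+0.916500+0.885300))/(1+7/160) = 8759/10000 ≈ 0.875900
step 5 [2.5y] bond c/2=27/800: DF=(318747/320000 − 27/800·(0.960000+0.916500+0.885300+0.875900))/(1+27/800) = 528/625 ≈ 0.844800
step 6 [3y] swap r/2=362/10603: DF=(1 − 362/10603·(0.960000+0.916500+0.885300+0.875900+0.844800))/(1+362/10603) = 819/1000 ≈ 0.819000
step 7 [3.5y] zero: DF = P = 7791/10000 ≈ 0.779100

1 1/2 24/25
2 1 1833/2000
3 3/2 8853/10000
4 2 8759/10000
5 5/2 528/625
6 3 819/1000
7 7/2 7791/10000
f(0.5y,3.5y) = ((24/25)/(7791/10000) − 1)/(3) = 201/2597 ≈ 7.7397%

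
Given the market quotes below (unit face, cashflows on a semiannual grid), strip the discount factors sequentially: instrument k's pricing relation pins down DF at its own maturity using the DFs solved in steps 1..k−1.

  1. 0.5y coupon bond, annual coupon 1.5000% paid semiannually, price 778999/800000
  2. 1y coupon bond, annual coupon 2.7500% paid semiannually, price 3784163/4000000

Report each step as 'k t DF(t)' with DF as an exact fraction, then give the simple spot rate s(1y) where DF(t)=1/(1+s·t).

step 1 [0.5y] bond c/2=3/400: DF=(778999/800000 − 3/400·(0))/(1+3/400) = 1933/2000 ≈ 0.966500
step 2 [1y] bond c/2=11/800: DF=(3784163/4000000 − 11/800·(0.966500))/(1+11/800) = 9201/10000 ≈ 0.920100

1 1/2 1933/2000
2 1 9201/10000
s(1y) = (1/(9201/10000) − 1)/(1) = 799/9201 ≈ 8.6838%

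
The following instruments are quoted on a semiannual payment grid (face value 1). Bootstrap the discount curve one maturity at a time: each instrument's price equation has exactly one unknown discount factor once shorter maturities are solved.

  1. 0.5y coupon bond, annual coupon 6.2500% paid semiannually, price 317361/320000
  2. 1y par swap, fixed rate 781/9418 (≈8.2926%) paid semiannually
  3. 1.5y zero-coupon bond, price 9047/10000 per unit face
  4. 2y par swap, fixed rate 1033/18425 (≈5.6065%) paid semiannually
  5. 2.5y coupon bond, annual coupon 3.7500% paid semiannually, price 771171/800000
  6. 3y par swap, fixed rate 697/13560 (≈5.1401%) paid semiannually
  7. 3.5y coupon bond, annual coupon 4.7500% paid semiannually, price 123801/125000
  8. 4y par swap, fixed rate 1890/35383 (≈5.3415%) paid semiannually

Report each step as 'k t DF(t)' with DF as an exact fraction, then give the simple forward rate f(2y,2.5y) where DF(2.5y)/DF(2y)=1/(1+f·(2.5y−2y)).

step 1 [0.5y] bond c/2=1/32: DF=(317361/320000 − 1/32·(0))/(1+1/32) = 9617/10000 ≈ 0.961700
step 2 [1y] swap r/2=781/18836: DF=(1 − 781/18836·(0.961700))/(1+781/18836) = 9219/10000 ≈ 0.921900
step 3 [1.5y] zero: DF = P = 9047/10000 ≈ 0.904700
step 4 [2y] swap r/2=1033/36850: DF=(1 − 1033/36850·(0.961700+0.921900+0.904700))/(1+1033/36850) = 8967/10000 ≈ 0.896700
step 5 [2.5y] bond c/2=3/160: DF=(771171/800000 − 3/160·(0.961700+0.921900+0.904700+0.896700))/(1+3/160) = 549/625 ≈ 0.878400
step 6 [3y] swap r/2=697/27120: DF=(1 − 697/27120·(0.961700+0.921900+0.904700+0.896700+0.878400))/(1+697/27120) = 4303/5000 ≈ 0.860600
step 7 [3.5y] bond c/2=19/800: DF=(123801/125000 − 19/800·(0.961700+0.921900+0.904700+0.896700+0.878400+0.860600))/(1+19/800) = 526/625 ≈ 0.841600
step 8 [4y] swap r/2=945/35383: DF=(1 − 945/35383·(0.961700+0.921900+0.904700+0.896700+0.878400+0.860600+0.841600))/(1+945/35383) = 811/1000 ≈ 0.811000

1 1/2 9617/10000
2 1 9219/10000
3 3/2 9047/10000
4 2 8967/10000
5 5/2 549/625
6 3 4303/5000
7 7/2 526/625
8 4 811/1000
f(2y,2.5y) = ((8967/10000)/(549/625) − 1)/(1/2) = 1/24 ≈ 4.1667%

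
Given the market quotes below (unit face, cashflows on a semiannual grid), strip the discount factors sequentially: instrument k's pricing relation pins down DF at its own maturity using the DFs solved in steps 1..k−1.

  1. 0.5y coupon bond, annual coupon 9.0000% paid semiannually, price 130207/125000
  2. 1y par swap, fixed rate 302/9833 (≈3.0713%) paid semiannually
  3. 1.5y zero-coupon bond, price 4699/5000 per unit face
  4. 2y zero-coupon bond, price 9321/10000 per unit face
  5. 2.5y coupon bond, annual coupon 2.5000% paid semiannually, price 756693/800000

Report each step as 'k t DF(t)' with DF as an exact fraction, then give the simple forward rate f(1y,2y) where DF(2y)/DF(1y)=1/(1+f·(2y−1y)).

step 1 [0.5y] bond c/2=9/200: DF=(130207/125000 − 9/200·(0))/(1+9/200) = 623/625 ≈ 0.996800
step 2 [1y] swap r/2=151/9833: DF=(1 − 151/9833·(0.996800))/(1+151/9833) = 4849/5000 ≈ 0.969800
step 3 [1.5y] zero: DF = P = 4699/5000 ≈ 0.939800
step 4 [2y] zero: DF = P = 9321/10000 ≈ 0.932100
step 5 [2.5y] bond c/2=1/80: DF=(756693/800000 − 1/80·(0.996800+0.969800+0.939800+0.932100))/(1+1/80) = 2217/2500 ≈ 0.886800

1 1/2 623/625
2 1 4849/5000
3 3/2 4699/5000
4 2 9321/10000
5 5/2 2217/2500
f(1y,2y) = ((4849/5000)/(9321/10000) − 1)/(1) = 29/717 ≈ 4.0446%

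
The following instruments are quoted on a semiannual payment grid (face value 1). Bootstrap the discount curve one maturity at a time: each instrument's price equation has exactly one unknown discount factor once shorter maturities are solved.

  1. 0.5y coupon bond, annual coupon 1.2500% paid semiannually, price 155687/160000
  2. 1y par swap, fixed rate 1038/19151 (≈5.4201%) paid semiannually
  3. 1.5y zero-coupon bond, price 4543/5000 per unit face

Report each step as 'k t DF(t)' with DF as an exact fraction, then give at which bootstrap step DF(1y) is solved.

1 1/2 967/1000
2 1 9481/10000
3 3/2 4543/5000
DF(1y) is solved at step 2

step 1 [0.5y] bond c/2=1/160: DF=(155687/160000 − 1/160·(0))/(1+1/160) = 967/1000 ≈ 0.967000
step 2 [1y] swap r/2=519/19151: DF=(1 − 519/19151·(0.967000))/(1+519/19151) = 9481/10000 ≈ 0.948100
step 3 [1.5y] zero: DF = P = 4543/5000 ≈ 0.908600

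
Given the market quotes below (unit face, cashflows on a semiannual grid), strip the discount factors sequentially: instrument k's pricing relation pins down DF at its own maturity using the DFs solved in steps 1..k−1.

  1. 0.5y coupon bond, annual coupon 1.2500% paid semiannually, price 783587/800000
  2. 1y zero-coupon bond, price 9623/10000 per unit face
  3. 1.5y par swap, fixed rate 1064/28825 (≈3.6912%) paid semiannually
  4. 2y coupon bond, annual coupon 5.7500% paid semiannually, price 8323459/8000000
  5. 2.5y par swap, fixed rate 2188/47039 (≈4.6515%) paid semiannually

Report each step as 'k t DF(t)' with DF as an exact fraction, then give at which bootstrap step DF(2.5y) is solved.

1 1/2 4867/5000
2 1 9623/10000
3 3/2 2367/2500
4 2 2327/2500
5 5/2 4453/5000
DF(2.5y) is solved at step 5

step 1 [0.5y] bond c/2=1/160: DF=(783587/800000 − 1/160·(0))/(1+1/160) = 4867/5000 ≈ 0.973400
step 2 [1y] zero: DF = P = 9623/10000 ≈ 0.962300
step 3 [1.5y] swap r/2=532/28825: DF=(1 − 532/28825·(0.973400+0.962300))/(1+532/28825) = 2367/2500 ≈ 0.946800
step 4 [2y] bond c/2=23/800: DF=(8323459/8000000 − 23/800·(0.973400+0.962300+0.946800))/(1+23/800) = 2327/2500 ≈ 0.930800
step 5 [2.5y] swap r/2=1094/47039: DF=(1 − 1094/47039·(0.973400+0.962300+0.946800+0.930800))/(1+1094/47039) = 4453/5000 ≈ 0.890600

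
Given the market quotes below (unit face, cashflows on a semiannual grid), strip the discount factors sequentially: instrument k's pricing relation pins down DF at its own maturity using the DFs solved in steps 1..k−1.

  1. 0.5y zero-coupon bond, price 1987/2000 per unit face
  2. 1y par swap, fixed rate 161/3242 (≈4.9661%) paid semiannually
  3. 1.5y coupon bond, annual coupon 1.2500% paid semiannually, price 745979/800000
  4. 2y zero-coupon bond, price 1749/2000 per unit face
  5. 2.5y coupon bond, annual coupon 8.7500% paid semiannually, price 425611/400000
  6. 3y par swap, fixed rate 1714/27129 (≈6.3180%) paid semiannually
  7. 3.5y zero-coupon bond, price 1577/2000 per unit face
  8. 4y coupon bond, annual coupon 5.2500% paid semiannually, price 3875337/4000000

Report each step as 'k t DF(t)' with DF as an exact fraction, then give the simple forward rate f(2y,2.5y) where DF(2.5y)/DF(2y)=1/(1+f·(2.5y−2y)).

1 1/2 1987/2000
2 1 9517/10000
3 3/2 4573/5000
4 2 1749/2000
5 5/2 8629/10000
6 3 4143/5000
7 7/2 1577/2000
8 4 7851/10000
f(2y,2.5y) = ((1749/2000)/(8629/10000) − 1)/(1/2) = 232/8629 ≈ 2.6886%

step 1 [0.5y] zero: DF = P = 1987/2000 ≈ 0.993500
step 2 [1y] swap r/2=161/6484: DF=(1 − 161/6484·(0.993500))/(1+161/6484) = 9517/10000 ≈ 0.951700
step 3 [1.5y] bond c/2=1/160: DF=(745979/800000 − 1/160·(0.993500+0.951700))/(1+1/160) = 4573/5000 ≈ 0.914600
step 4 [2y] zero: DF = P = 1749/2000 ≈ 0.874500
step 5 [2.5y] bond c/2=7/160: DF=(425611/400000 − 7/160·(0.993500+0.951700+0.914600+0.874500))/(1+7/160) = 8629/10000 ≈ 0.862900
step 6 [3y] swap r/2=857/27129: DF=(1 − 857/27129·(0.993500+0.951700+0.914600+0.874500+0.862900))/(1+857/27129) = 4143/5000 ≈ 0.828600
step 7 [3.5y] zero: DF = P = 1577/2000 ≈ 0.788500
step 8 [4y] bond c/2=21/800: DF=(3875337/4000000 − 21/800·(0.993500+0.951700+0.914600+0.874500+0.862900+0.828600+0.788500))/(1+21/800) = 7851/10000 ≈ 0.785100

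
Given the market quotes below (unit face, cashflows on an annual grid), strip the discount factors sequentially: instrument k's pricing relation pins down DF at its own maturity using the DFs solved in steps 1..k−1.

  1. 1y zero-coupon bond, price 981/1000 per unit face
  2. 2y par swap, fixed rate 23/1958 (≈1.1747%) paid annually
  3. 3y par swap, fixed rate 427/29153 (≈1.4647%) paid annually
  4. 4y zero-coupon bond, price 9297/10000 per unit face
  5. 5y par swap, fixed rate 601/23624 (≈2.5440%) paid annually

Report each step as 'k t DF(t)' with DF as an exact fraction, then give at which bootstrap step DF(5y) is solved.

step 1 [1y] zero: DF = P = 981/1000 ≈ 0.981000
step 2 [2y] swap r/1=23/1958: DF=(1 − 23/1958·(0.981000))/(1+23/1958) = 977/1000 ≈ 0.977000
step 3 [3y] swap r/1=427/29153: DF=(1 − 427/29153·(0.981000+0.977000))/(1+427/29153) = 9573/10000 ≈ 0.957300
step 4 [4y] zero: DF = P = 9297/10000 ≈ 0.929700
step 5 [5y] swap r/1=601/23624: DF=(1 − 601/23624·(0.981000+0.977000+0.957300+0.929700))/(1+601/23624) = 4399/5000 ≈ 0.879800

1 1 981/1000
2 2 977/1000
3 3 9573/10000
4 4 9297/10000
5 5 4399/5000
DF(5y) is solved at step 5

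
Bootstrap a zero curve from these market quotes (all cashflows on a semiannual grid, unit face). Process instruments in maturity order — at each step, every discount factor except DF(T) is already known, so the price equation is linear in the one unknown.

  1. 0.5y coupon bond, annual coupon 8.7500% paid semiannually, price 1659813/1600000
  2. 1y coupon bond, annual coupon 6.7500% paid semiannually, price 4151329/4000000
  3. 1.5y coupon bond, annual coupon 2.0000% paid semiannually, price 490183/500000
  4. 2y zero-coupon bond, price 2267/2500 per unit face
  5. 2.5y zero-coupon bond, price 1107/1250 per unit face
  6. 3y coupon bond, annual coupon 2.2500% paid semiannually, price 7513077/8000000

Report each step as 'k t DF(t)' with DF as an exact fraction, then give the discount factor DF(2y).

1 1/2 9939/10000
2 1 1943/2000
3 3/2 1189/1250
4 2 2267/2500
5 5/2 1107/1250
6 3 8763/10000
DF(2y) = 2267/2500 ≈ 0.906800

step 1 [0.5y] bond c/2=7/160: DF=(1659813/1600000 − 7/160·(0))/(1+7/160) = 9939/10000 ≈ 0.993900
step 2 [1y] bond c/2=27/800: DF=(4151329/4000000 − 27/800·(0.993900))/(1+27/800) = 1943/2000 ≈ 0.971500
step 3 [1.5y] bond c/2=1/100: DF=(490183/500000 − 1/100·(0.993900+0.971500))/(1+1/100) = 1189/1250 ≈ 0.951200
step 4 [2y] zero: DF = P = 2267/2500 ≈ 0.906800
step 5 [2.5y] zero: DF = P = 1107/1250 ≈ 0.885600
step 6 [3y] bond c/2=9/800: DF=(7513077/8000000 − 9/800·(0.993900+0.971500+0.951200+0.906800+0.885600))/(1+9/800) = 8763/10000 ≈ 0.876300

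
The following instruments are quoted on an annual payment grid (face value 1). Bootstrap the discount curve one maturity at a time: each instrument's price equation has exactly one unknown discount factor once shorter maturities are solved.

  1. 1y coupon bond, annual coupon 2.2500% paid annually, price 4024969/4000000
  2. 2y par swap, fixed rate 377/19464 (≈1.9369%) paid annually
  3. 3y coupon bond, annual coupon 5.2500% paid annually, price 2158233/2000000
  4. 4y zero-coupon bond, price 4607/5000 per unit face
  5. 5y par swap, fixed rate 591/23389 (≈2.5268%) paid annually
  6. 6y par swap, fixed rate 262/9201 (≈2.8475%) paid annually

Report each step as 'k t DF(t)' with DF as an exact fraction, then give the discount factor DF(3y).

step 1 [1y] bond c/1=9/400: DF=(4024969/4000000 − 9/400·(0))/(1+9/400) = 9841/10000 ≈ 0.984100
step 2 [2y] swap r/1=377/19464: DF=(1 − 377/19464·(0.984100))/(1+377/19464) = 9623/10000 ≈ 0.962300
step 3 [3y] bond c/1=21/400: DF=(2158233/2000000 − 21/400·(0.984100+0.962300))/(1+21/400) = 4641/5000 ≈ 0.928200
step 4 [4y] zero: DF = P = 4607/5000 ≈ 0.921400
step 5 [5y] swap r/1=591/23389: DF=(1 − 591/23389·(0.984100+0.962300+0.928200+0.921400))/(1+591/23389) = 4409/5000 ≈ 0.881800
step 6 [6y] swap r/1=262/9201: DF=(1 − 262/9201·(0.984100+0.962300+0.928200+0.921400+0.881800))/(1+262/9201) = 2107/2500 ≈ 0.842800

1 1 9841/10000
2 2 9623/10000
3 3 4641/5000
4 4 4607/5000
5 5 4409/5000
6 6 2107/2500
DF(3y) = 4641/5000 ≈ 0.928200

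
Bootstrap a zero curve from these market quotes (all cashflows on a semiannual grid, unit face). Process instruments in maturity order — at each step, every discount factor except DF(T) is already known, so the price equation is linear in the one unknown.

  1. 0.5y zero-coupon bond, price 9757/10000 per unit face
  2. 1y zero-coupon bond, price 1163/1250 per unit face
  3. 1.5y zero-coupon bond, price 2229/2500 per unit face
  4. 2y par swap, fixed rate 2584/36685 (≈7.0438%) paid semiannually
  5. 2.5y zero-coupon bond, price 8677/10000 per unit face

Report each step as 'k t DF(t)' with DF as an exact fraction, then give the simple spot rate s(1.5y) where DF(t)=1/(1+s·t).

1 1/2 9757/10000
2 1 1163/1250
3 3/2 2229/2500
4 2 2177/2500
5 5/2 8677/10000
s(1.5y) = (1/(2229/2500) − 1)/(3/2) = 542/6687 ≈ 8.1053%

step 1 [0.5y] zero: DF = P = 9757/10000 ≈ 0.975700
step 2 [1y] zero: DF = P = 1163/1250 ≈ 0.930400
step 3 [1.5y] zero: DF = P = 2229/2500 ≈ 0.891600
step 4 [2y] swap r/2=1292/36685: DF=(1 − 1292/36685·(0.975700+0.930400+0.891600))/(1+1292/36685) = 2177/2500 ≈ 0.870800
step 5 [2.5y] zero: DF = P = 8677/10000 ≈ 0.867700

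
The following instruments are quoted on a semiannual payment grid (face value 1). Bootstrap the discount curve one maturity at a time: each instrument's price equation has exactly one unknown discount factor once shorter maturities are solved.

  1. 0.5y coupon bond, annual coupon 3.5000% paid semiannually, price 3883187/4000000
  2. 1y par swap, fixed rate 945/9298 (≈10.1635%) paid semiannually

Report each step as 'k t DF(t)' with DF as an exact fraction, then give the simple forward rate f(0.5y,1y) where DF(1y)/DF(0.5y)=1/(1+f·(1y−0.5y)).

step 1 [0.5y] bond c/2=7/400: DF=(3883187/4000000 − 7/400·(0))/(1+7/400) = 9541/10000 ≈ 0.954100
step 2 [1y] swap r/2=945/18596: DF=(1 − 945/18596·(0.954100))/(1+945/18596) = 1811/2000 ≈ 0.905500

1 1/2 9541/10000
2 1 1811/2000
f(0.5y,1y) = ((9541/10000)/(1811/2000) − 1)/(1/2) = 972/9055 ≈ 10.7344%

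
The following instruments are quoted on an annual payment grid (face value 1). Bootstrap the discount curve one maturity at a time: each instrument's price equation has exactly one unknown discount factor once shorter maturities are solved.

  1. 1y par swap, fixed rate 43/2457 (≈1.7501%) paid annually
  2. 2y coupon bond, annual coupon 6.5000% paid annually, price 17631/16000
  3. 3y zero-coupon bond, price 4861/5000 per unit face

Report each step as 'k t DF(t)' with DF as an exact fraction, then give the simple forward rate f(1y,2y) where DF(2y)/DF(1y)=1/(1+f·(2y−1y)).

step 1 [1y] swap r/1=43/2457: DF=(1 − 43/2457·(0))/(1+43/2457) = 2457/2500 ≈ 0.982800
step 2 [2y] bond c/1=13/200: DF=(17631/16000 − 13/200·(0.982800))/(1+13/200) = 9747/10000 ≈ 0.974700
step 3 [3y] zero: DF = P = 4861/5000 ≈ 0.972200

1 1 2457/2500
2 2 9747/10000
3 3 4861/5000
f(1y,2y) = ((2457/2500)/(9747/10000) − 1)/(1) = 3/361 ≈ 0.8310%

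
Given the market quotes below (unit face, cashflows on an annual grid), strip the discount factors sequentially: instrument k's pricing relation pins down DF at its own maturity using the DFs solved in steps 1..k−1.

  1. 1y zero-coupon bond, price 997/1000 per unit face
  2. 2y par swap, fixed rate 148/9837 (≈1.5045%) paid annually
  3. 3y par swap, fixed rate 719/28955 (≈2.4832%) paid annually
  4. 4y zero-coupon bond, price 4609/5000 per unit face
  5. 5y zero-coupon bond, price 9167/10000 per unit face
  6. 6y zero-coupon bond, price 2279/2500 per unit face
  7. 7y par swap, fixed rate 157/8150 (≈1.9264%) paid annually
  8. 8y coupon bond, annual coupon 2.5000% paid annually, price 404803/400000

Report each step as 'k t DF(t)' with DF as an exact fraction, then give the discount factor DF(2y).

1 1 997/1000
2 2 1213/1250
3 3 9281/10000
4 4 4609/5000
5 5 9167/10000
6 6 2279/2500
7 7 1093/1250
8 8 8283/10000
DF(2y) = 1213/1250 ≈ 0.970400

step 1 [1y] zero: DF = P = 997/1000 ≈ 0.997000
step 2 [2y] swap r/1=148/9837: DF=(1 − 148/9837·(0.997000))/(1+148/9837) = 1213/1250 ≈ 0.970400
step 3 [3y] swap r/1=719/28955: DF=(1 − 719/28955·(0.997000+0.970400))/(1+719/28955) = 9281/10000 ≈ 0.928100
step 4 [4y] zero: DF = P = 4609/5000 ≈ 0.921800
step 5 [5y] zero: DF = P = 9167/10000 ≈ 0.916700
step 6 [6y] zero: DF = P = 2279/2500 ≈ 0.911600
step 7 [7y] swap r/1=157/8150: DF=(1 − 157/8150·(0.997000+0.970400+0.928100+0.921800+0.916700+0.911600))/(1+157/8150) = 1093/1250 ≈ 0.874400
step 8 [8y] bond c/1=1/40: DF=(404803/400000 − 1/40·(0.997000+0.970400+0.928100+0.921800+0.916700+0.911600+0.874400))/(1+1/40) = 8283/10000 ≈ 0.828300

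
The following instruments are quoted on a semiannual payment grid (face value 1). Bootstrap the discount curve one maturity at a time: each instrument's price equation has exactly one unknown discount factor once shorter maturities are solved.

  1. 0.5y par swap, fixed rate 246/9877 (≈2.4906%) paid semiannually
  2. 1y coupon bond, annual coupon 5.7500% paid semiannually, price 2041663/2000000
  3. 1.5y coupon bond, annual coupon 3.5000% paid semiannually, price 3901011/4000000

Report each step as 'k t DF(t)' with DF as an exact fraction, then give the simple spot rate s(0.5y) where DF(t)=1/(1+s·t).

step 1 [0.5y] swap r/2=123/9877: DF=(1 − 123/9877·(0))/(1+123/9877) = 9877/10000 ≈ 0.987700
step 2 [1y] bond c/2=23/800: DF=(2041663/2000000 − 23/800·(0.987700))/(1+23/800) = 9647/10000 ≈ 0.964700
step 3 [1.5y] bond c/2=7/400: DF=(3901011/4000000 − 7/400·(0.987700+0.964700))/(1+7/400) = 9249/10000 ≈ 0.924900

1 1/2 9877/10000
2 1 9647/10000
3 3/2 9249/10000
s(0.5y) = (1/(9877/10000) − 1)/(1/2) = 246/9877 ≈ 2.4906%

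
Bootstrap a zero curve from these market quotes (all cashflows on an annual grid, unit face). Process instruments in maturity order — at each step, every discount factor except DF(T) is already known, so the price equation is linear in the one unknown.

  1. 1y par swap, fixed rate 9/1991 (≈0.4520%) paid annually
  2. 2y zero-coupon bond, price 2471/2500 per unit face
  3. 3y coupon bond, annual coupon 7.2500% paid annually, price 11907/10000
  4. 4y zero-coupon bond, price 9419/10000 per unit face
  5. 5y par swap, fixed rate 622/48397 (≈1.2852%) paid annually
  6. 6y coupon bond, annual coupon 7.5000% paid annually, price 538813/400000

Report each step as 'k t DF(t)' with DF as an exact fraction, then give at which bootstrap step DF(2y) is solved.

1 1 1991/2000
2 2 2471/2500
3 3 9761/10000
4 4 9419/10000
5 5 4689/5000
6 6 4577/5000
DF(2y) is solved at step 2

step 1 [1y] swap r/1=9/1991: DF=(1 − 9/1991·(0))/(1+9/1991) = 1991/2000 ≈ 0.995500
step 2 [2y] zero: DF = P = 2471/2500 ≈ 0.988400
step 3 [3y] bond c/1=29/400: DF=(11907/10000 − 29/400·(0.995500+0.988400))/(1+29/400) = 9761/10000 ≈ 0.976100
step 4 [4y] zero: DF = P = 9419/10000 ≈ 0.941900
step 5 [5y] swap r/1=622/48397: DF=(1 − 622/48397·(0.995500+0.988400+0.976100+0.941900))/(1+622/48397) = 4689/5000 ≈ 0.937800
step 6 [6y] bond c/1=3/40: DF=(538813/400000 − 3/40·(0.995500+0.988400+0.976100+0.941900+0.937800))/(1+3/40) = 4577/5000 ≈ 0.915400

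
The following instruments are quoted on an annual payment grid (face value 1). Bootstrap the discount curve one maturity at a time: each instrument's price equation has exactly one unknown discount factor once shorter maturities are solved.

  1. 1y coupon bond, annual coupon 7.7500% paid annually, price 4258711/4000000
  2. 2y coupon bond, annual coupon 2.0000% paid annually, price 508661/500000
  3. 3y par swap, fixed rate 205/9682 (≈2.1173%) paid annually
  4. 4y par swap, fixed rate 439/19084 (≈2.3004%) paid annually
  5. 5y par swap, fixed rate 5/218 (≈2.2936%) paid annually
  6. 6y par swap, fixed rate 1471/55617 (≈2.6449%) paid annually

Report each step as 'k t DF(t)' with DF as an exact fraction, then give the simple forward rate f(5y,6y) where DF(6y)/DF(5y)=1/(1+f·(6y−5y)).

1 1 9881/10000
2 2 489/500
3 3 1877/2000
4 4 4561/5000
5 5 223/250
6 6 8529/10000
f(5y,6y) = ((223/250)/(8529/10000) − 1)/(1) = 391/8529 ≈ 4.5844%

step 1 [1y] bond c/1=31/400: DF=(4258711/4000000 − 31/400·(0))/(1+31/400) = 9881/10000 ≈ 0.988100
step 2 [2y] bond c/1=1/50: DF=(508661/500000 − 1/50·(0.988100))/(1+1/50) = 489/500 ≈ 0.978000
step 3 [3y] swap r/1=205/9682: DF=(1 − 205/9682·(0.988100+0.978000))/(1+205/9682) = 1877/2000 ≈ 0.938500
step 4 [4y] swap r/1=439/19084: DF=(1 − 439/19084·(0.988100+0.978000+0.938500))/(1+439/19084) = 4561/5000 ≈ 0.912200
step 5 [5y] swap r/1=5/218: DF=(1 − 5/218·(0.988100+0.978000+0.938500+0.912200))/(1+5/218) = 223/250 ≈ 0.892000
step 6 [6y] swap r/1=1471/55617: DF=(1 − 1471/55617·(0.988100+0.978000+0.938500+0.912200+0.892000))/(1+1471/55617) = 8529/10000 ≈ 0.852900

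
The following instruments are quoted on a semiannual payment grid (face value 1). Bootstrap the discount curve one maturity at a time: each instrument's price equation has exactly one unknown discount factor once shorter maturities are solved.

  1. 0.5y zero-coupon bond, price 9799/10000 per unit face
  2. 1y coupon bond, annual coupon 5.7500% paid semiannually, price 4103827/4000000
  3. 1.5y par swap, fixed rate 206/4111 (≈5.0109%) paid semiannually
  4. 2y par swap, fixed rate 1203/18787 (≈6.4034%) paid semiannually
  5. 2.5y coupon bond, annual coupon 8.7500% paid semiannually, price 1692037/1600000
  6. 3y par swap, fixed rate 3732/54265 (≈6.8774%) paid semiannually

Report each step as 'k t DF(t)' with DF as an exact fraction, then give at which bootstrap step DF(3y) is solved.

step 1 [0.5y] zero: DF = P = 9799/10000 ≈ 0.979900
step 2 [1y] bond c/2=23/800: DF=(4103827/4000000 − 23/800·(0.979900))/(1+23/800) = 9699/10000 ≈ 0.969900
step 3 [1.5y] swap r/2=103/4111: DF=(1 − 103/4111·(0.979900+0.969900))/(1+103/4111) = 9279/10000 ≈ 0.927900
step 4 [2y] swap r/2=1203/37574: DF=(1 − 1203/37574·(0.979900+0.969900+0.927900))/(1+1203/37574) = 8797/10000 ≈ 0.879700
step 5 [2.5y] bond c/2=7/160: DF=(1692037/1600000 − 7/160·(0.979900+0.969900+0.927900+0.879700))/(1+7/160) = 8557/10000 ≈ 0.855700
step 6 [3y] swap r/2=1866/54265: DF=(1 − 1866/54265·(0.979900+0.969900+0.927900+0.879700+0.855700))/(1+1866/54265) = 4067/5000 ≈ 0.813400

1 1/2 9799/10000
2 1 9699/10000
3 3/2 9279/10000
4 2 8797/10000
5 5/2 8557/10000
6 3 4067/5000
DF(3y) is solved at step 6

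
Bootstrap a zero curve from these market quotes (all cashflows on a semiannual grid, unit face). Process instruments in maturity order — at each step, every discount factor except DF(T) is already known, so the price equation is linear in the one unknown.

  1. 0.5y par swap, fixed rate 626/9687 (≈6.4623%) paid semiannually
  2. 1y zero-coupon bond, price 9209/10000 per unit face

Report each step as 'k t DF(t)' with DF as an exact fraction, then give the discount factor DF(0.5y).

1 1/2 9687/10000
2 1 9209/10000
DF(0.5y) = 9687/10000 ≈ 0.968700

step 1 [0.5y] swap r/2=313/9687: DF=(1 − 313/9687·(0))/(1+313/9687) = 9687/10000 ≈ 0.968700
step 2 [1y] zero: DF = P = 9209/10000 ≈ 0.920900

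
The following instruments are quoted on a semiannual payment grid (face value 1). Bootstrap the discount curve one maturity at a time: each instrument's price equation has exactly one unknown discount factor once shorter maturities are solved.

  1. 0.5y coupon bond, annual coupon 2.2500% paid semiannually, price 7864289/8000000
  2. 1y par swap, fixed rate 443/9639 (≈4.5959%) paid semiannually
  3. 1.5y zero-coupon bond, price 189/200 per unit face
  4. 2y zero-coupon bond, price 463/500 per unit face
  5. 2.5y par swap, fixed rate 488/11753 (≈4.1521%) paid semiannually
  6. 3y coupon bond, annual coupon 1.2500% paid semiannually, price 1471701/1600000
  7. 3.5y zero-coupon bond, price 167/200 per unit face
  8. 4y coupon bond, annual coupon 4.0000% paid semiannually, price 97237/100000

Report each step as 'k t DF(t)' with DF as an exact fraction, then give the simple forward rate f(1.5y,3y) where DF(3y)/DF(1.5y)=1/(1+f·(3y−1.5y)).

1 1/2 9721/10000
2 1 9557/10000
3 3/2 189/200
4 2 463/500
5 5/2 564/625
6 3 8849/10000
7 7/2 167/200
8 4 4137/5000
f(1.5y,3y) = ((189/200)/(8849/10000) − 1)/(3/2) = 1202/26547 ≈ 4.5278%

step 1 [0.5y] bond c/2=9/800: DF=(7864289/8000000 − 9/800·(0))/(1+9/800) = 9721/10000 ≈ 0.972100
step 2 [1y] swap r/2=443/19278: DF=(1 − 443/19278·(0.972100))/(1+443/19278) = 9557/10000 ≈ 0.955700
step 3 [1.5y] zero: DF = P = 189/200 ≈ 0.945000
step 4 [2y] zero: DF = P = 463/500 ≈ 0.926000
step 5 [2.5y] swap r/2=244/11753: DF=(1 − 244/11753·(0.972100+0.955700+0.945000+0.926000))/(1+244/11753) = 564/625 ≈ 0.902400
step 6 [3y] bond c/2=1/160: DF=(1471701/1600000 − 1/160·(0.972100+0.955700+0.945000+0.926000+0.902400))/(1+1/160) = 8849/10000 ≈ 0.884900
step 7 [3.5y] zero: DF = P = 167/200 ≈ 0.835000
step 8 [4y] bond c/2=1/50: DF=(97237/100000 − 1/50·(0.972100+0.955700+0.945000+0.926000+0.902400+0.884900+0.835000))/(1+1/50) = 4137/5000 ≈ 0.827400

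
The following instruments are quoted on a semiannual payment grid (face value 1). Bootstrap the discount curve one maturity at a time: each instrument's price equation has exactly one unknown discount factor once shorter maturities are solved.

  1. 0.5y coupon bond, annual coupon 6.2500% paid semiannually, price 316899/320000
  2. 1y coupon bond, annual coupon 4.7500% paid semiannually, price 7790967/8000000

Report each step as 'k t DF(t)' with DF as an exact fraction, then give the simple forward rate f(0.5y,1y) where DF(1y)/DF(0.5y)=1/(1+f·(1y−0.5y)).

1 1/2 9603/10000
2 1 929/1000
f(0.5y,1y) = ((9603/10000)/(929/1000) − 1)/(1/2) = 313/4645 ≈ 6.7384%

step 1 [0.5y] bond c/2=1/32: DF=(316899/320000 − 1/32·(0))/(1+1/32) = 9603/10000 ≈ 0.960300
step 2 [1y] bond c/2=19/800: DF=(7790967/8000000 − 19/800·(0.960300))/(1+19/800) = 929/1000 ≈ 0.929000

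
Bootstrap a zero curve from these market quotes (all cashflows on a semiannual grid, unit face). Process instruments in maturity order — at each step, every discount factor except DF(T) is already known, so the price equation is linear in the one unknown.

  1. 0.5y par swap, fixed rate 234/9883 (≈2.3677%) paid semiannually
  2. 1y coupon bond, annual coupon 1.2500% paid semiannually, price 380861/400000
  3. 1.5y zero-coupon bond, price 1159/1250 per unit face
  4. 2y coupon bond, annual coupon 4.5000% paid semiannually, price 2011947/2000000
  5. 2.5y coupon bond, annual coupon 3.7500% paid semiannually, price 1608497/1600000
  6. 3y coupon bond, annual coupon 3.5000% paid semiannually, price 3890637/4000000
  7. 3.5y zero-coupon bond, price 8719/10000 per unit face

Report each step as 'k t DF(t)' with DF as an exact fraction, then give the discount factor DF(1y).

step 1 [0.5y] swap r/2=117/9883: DF=(1 − 117/9883·(0))/(1+117/9883) = 9883/10000 ≈ 0.988300
step 2 [1y] bond c/2=1/160: DF=(380861/400000 − 1/160·(0.988300))/(1+1/160) = 9401/10000 ≈ 0.940100
step 3 [1.5y] zero: DF = P = 1159/1250 ≈ 0.927200
step 4 [2y] bond c/2=9/400: DF=(2011947/2000000 − 9/400·(0.988300+0.940100+0.927200))/(1+9/400) = 921/1000 ≈ 0.921000
step 5 [2.5y] bond c/2=3/160: DF=(1608497/1600000 − 3/160·(0.988300+0.940100+0.927200+0.921000))/(1+3/160) = 9173/10000 ≈ 0.917300
step 6 [3y] bond c/2=7/400: DF=(3890637/4000000 − 7/400·(0.988300+0.940100+0.927200+0.921000+0.917300))/(1+7/400) = 547/625 ≈ 0.875200
step 7 [3.5y] zero: DF = P = 8719/10000 ≈ 0.871900

1 1/2 9883/10000
2 1 9401/10000
3 3/2 1159/1250
4 2 921/1000
5 5/2 9173/10000
6 3 547/625
7 7/2 8719/10000
DF(1y) = 9401/10000 ≈ 0.940100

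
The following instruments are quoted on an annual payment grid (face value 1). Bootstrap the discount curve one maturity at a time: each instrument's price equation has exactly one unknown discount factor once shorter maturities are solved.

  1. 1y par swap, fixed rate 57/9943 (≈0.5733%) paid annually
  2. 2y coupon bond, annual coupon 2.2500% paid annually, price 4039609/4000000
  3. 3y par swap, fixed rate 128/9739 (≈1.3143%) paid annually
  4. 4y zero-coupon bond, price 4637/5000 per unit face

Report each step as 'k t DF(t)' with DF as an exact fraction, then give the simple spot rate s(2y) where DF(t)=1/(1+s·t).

step 1 [1y] swap r/1=57/9943: DF=(1 − 57/9943·(0))/(1+57/9943) = 9943/10000 ≈ 0.994300
step 2 [2y] bond c/1=9/400: DF=(4039609/4000000 − 9/400·(0.994300))/(1+9/400) = 4829/5000 ≈ 0.965800
step 3 [3y] swap r/1=128/9739: DF=(1 − 128/9739·(0.994300+0.965800))/(1+128/9739) = 601/625 ≈ 0.961600
step 4 [4y] zero: DF = P = 4637/5000 ≈ 0.927400

1 1 9943/10000
2 2 4829/5000
3 3 601/625
4 4 4637/5000
s(2y) = (1/(4829/5000) − 1)/(2) = 171/9658 ≈ 1.7706%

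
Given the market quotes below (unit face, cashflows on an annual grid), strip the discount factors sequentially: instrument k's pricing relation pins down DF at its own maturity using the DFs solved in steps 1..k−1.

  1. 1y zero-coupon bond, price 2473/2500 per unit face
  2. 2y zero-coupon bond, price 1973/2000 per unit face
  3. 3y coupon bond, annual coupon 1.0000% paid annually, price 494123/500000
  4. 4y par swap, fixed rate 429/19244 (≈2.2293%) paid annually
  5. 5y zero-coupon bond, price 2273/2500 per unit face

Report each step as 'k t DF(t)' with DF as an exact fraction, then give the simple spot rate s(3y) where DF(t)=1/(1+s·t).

1 1 2473/2500
2 2 1973/2000
3 3 9589/10000
4 4 4571/5000
5 5 2273/2500
s(3y) = (1/(9589/10000) − 1)/(3) = 137/9589 ≈ 1.4287%

step 1 [1y] zero: DF = P = 2473/2500 ≈ 0.989200
step 2 [2y] zero: DF = P = 1973/2000 ≈ 0.986500
step 3 [3y] bond c/1=1/100: DF=(494123/500000 − 1/100·(0.989200+0.986500))/(1+1/100) = 9589/10000 ≈ 0.958900
step 4 [4y] swap r/1=429/19244: DF=(1 − 429/19244·(0.989200+0.986500+0.958900))/(1+429/19244) = 4571/5000 ≈ 0.914200
step 5 [5y] zero: DF = P = 2273/2500 ≈ 0.909200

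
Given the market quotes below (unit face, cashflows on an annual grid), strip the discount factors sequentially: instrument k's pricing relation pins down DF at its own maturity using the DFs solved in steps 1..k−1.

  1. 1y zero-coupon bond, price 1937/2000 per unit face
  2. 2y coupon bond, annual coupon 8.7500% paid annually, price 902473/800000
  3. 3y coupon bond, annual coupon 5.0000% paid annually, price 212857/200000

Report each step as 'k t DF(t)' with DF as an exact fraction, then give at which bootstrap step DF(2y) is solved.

step 1 [1y] zero: DF = P = 1937/2000 ≈ 0.968500
step 2 [2y] bond c/1=7/80: DF=(902473/800000 − 7/80·(0.968500))/(1+7/80) = 4797/5000 ≈ 0.959400
step 3 [3y] bond c/1=1/20: DF=(212857/200000 − 1/20·(0.968500+0.959400))/(1+1/20) = 4609/5000 ≈ 0.921800

1 1 1937/2000
2 2 4797/5000
3 3 4609/5000
DF(2y) is solved at step 2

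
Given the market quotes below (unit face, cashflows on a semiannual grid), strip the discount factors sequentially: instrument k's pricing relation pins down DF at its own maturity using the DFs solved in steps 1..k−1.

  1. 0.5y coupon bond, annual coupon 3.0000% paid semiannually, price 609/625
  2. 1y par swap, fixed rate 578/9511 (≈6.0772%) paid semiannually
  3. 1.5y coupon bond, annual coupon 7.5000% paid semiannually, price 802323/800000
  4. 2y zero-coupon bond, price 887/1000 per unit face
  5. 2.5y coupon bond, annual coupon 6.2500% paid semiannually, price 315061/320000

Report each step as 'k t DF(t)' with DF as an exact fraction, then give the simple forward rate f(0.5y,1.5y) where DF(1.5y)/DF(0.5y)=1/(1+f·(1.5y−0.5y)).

1 1/2 24/25
2 1 4711/5000
3 3/2 8979/10000
4 2 887/1000
5 5/2 843/1000
f(0.5y,1.5y) = ((24/25)/(8979/10000) − 1)/(1) = 207/2993 ≈ 6.9161%

step 1 [0.5y] bond c/2=3/200: DF=(609/625 − 3/200·(0))/(1+3/200) = 24/25 ≈ 0.960000
step 2 [1y] swap r/2=289/9511: DF=(1 − 289/9511·(0.960000))/(1+289/9511) = 4711/5000 ≈ 0.942200
step 3 [1.5y] bond c/2=3/80: DF=(802323/800000 − 3/80·(0.960000+0.942200))/(1+3/80) = 8979/10000 ≈ 0.897900
step 4 [2y] zero: DF = P = 887/1000 ≈ 0.887000
step 5 [2.5y] bond c/2=1/32: DF=(315061/320000 − 1/32·(0.960000+0.942200+0.897900+0.887000))/(1+1/32) = 843/1000 ≈ 0.843000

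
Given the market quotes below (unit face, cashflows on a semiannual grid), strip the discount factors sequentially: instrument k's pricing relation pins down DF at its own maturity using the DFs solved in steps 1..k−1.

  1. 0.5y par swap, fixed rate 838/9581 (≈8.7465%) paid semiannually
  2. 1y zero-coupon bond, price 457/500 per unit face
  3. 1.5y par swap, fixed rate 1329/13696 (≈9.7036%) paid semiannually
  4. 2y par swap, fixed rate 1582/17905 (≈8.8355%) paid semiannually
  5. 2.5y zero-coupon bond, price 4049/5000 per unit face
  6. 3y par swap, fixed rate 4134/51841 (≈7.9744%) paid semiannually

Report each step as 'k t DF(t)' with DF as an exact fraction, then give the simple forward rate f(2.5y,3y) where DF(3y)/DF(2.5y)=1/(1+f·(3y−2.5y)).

step 1 [0.5y] swap r/2=419/9581: DF=(1 − 419/9581·(0))/(1+419/9581) = 9581/10000 ≈ 0.958100
step 2 [1y] zero: DF = P = 457/500 ≈ 0.914000
step 3 [1.5y] swap r/2=1329/27392: DF=(1 − 1329/27392·(0.958100+0.914000))/(1+1329/27392) = 8671/10000 ≈ 0.867100
step 4 [2y] swap r/2=791/17905: DF=(1 − 791/17905·(0.958100+0.914000+0.867100))/(1+791/17905) = 4209/5000 ≈ 0.841800
step 5 [2.5y] zero: DF = P = 4049/5000 ≈ 0.809800
step 6 [3y] swap r/2=2067/51841: DF=(1 − 2067/51841·(0.958100+0.914000+0.867100+0.841800+0.809800))/(1+2067/51841) = 7933/10000 ≈ 0.793300

1 1/2 9581/10000
2 1 457/500
3 3/2 8671/10000
4 2 4209/5000
5 5/2 4049/5000
6 3 7933/10000
f(2.5y,3y) = ((4049/5000)/(7933/10000) − 1)/(1/2) = 330/7933 ≈ 4.1598%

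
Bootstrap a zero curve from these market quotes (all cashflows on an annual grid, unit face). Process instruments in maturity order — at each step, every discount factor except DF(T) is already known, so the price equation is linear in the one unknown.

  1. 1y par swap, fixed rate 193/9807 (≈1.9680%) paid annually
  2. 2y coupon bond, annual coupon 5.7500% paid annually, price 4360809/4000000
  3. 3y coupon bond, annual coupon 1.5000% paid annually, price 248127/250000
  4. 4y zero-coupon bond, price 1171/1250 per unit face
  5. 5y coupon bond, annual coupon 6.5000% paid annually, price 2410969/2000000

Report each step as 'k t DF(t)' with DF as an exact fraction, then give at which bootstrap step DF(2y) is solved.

1 1 9807/10000
2 2 611/625
3 3 9489/10000
4 4 1171/1250
5 5 8973/10000
DF(2y) is solved at step 2

step 1 [1y] swap r/1=193/9807: DF=(1 − 193/9807·(0))/(1+193/9807) = 9807/10000 ≈ 0.980700
step 2 [2y] bond c/1=23/400: DF=(4360809/4000000 − 23/400·(0.980700))/(1+23/400) = 611/625 ≈ 0.977600
step 3 [3y] bond c/1=3/200: DF=(248127/250000 − 3/200·(0.980700+0.977600))/(1+3/200) = 9489/10000 ≈ 0.948900
step 4 [4y] zero: DF = P = 1171/1250 ≈ 0.936800
step 5 [5y] bond c/1=13/200: DF=(2410969/2000000 − 13/200·(0.980700+0.977600+0.948900+0.936800))/(1+13/200) = 8973/10000 ≈ 0.897300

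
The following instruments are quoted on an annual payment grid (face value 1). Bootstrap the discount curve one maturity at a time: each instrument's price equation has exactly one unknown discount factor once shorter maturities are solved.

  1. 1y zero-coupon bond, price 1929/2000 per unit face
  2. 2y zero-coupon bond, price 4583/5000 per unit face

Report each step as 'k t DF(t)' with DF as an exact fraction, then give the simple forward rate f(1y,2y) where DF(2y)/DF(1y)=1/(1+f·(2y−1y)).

1 1 1929/2000
2 2 4583/5000
f(1y,2y) = ((1929/2000)/(4583/5000) − 1)/(1) = 479/9166 ≈ 5.2258%

step 1 [1y] zero: DF = P = 1929/2000 ≈ 0.964500
step 2 [2y] zero: DF = P = 4583/5000 ≈ 0.916600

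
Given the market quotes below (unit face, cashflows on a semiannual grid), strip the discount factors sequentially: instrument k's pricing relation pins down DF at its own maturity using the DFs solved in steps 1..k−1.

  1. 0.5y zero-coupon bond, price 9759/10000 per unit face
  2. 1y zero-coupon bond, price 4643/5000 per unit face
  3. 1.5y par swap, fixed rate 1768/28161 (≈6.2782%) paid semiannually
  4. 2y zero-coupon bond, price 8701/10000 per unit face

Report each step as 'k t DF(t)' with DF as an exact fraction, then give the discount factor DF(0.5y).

step 1 [0.5y] zero: DF = P = 9759/10000 ≈ 0.975900
step 2 [1y] zero: DF = P = 4643/5000 ≈ 0.928600
step 3 [1.5y] swap r/2=884/28161: DF=(1 − 884/28161·(0.975900+0.928600))/(1+884/28161) = 2279/2500 ≈ 0.911600
step 4 [2y] zero: DF = P = 8701/10000 ≈ 0.870100

1 1/2 9759/10000
2 1 4643/5000
3 3/2 2279/2500
4 2 8701/10000
DF(0.5y) = 9759/10000 ≈ 0.975900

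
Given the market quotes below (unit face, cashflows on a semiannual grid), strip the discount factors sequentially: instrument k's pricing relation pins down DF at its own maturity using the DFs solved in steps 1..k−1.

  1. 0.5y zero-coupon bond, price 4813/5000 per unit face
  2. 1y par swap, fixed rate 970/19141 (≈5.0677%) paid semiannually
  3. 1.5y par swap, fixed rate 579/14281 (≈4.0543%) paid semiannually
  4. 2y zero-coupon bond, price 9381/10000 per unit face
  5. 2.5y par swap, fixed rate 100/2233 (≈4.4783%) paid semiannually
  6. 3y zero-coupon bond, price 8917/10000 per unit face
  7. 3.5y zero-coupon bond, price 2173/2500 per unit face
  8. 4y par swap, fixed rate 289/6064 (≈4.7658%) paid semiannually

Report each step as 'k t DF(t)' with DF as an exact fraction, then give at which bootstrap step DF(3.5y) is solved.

1 1/2 4813/5000
2 1 1903/2000
3 3/2 9421/10000
4 2 9381/10000
5 5/2 179/200
6 3 8917/10000
7 7/2 2173/2500
8 4 4133/5000
DF(3.5y) is solved at step 7

step 1 [0.5y] zero: DF = P = 4813/5000 ≈ 0.962600
step 2 [1y] swap r/2=485/19141: DF=(1 − 485/19141·(0.962600))/(1+485/19141) = 1903/2000 ≈ 0.951500
step 3 [1.5y] swap r/2=579/28562: DF=(1 − 579/28562·(0.962600+0.951500))/(1+579/28562) = 9421/10000 ≈ 0.942100
step 4 [2y] zero: DF = P = 9381/10000 ≈ 0.938100
step 5 [2.5y] swap r/2=50/2233: DF=(1 − 50/2233·(0.962600+0.951500+0.942100+0.938100))/(1+50/2233) = 179/200 ≈ 0.895000
step 6 [3y] zero: DF = P = 8917/10000 ≈ 0.891700
step 7 [3.5y] zero: DF = P = 2173/2500 ≈ 0.869200
step 8 [4y] swap r/2=289/12128: DF=(1 − 289/12128·(0.962600+0.951500+0.942100+0.938100+0.895000+0.891700+0.869200))/(1+289/12128) = 4133/5000 ≈ 0.826600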